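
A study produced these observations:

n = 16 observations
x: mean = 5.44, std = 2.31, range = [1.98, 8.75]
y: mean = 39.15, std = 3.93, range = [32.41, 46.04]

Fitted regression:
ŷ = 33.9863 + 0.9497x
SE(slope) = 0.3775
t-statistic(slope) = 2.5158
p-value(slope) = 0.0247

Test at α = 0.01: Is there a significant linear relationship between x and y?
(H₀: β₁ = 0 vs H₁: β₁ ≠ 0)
Fail to reject H₀: p-value = 0.0247 ≥ α = 0.01. The linear relationship is not significant at the 1% level.

Hypothesis test for the slope coefficient:

H₀: β₁ = 0 (no linear relationship)
H₁: β₁ ≠ 0 (linear relationship exists)

Test statistic: t = β̂₁ / SE(β̂₁) = 0.9497 / 0.3775 = 2.5158

With df = 14, the two-sided p-value for |t| = 2.5158 is 0.0247.

Decision rule: reject H₀ if p-value < α.
p-value = 0.0247 ≥ α = 0.01 → fail to reject H₀.

At α = 0.01 the data do not provide convincing evidence of a nonzero slope.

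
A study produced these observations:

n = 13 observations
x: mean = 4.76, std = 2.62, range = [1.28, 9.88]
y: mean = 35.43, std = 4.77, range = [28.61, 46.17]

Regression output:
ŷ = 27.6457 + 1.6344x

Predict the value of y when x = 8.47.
ŷ = 41.4891

x = 8.47 lies inside the observed range [1.28, 9.88], so the fitted equation applies directly:

ŷ = 27.6457 + 1.6344 × 8.47
ŷ = 27.6457 + 13.8434
ŷ = 41.4891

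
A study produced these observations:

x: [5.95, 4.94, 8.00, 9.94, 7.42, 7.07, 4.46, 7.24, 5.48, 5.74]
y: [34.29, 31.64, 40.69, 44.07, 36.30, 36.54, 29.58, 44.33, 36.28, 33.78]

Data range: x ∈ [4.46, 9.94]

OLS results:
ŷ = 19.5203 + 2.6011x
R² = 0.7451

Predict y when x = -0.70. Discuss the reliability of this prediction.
ŷ = 17.6995, but this is extrapolation (below the data range [4.46, 9.94]) and may be unreliable.

Prediction calculation:
ŷ = 19.5203 + 2.6011 × (-0.70)
ŷ = 17.6995

Reliability:
- Data range: x ∈ [4.46, 9.94]
- Prediction point: x = -0.70 is 5.16 units below the observed range → this is EXTRAPOLATION, not interpolation

Why that matters here:
- There are no observations near this x to validate the fitted line there
- R² describes fit only over the sampled x values; it says nothing about behaviour beyond them
- Real relationships often flatten, saturate, or turn nonlinear at extremes

Report the number if required, but flag clearly that it is an extrapolation.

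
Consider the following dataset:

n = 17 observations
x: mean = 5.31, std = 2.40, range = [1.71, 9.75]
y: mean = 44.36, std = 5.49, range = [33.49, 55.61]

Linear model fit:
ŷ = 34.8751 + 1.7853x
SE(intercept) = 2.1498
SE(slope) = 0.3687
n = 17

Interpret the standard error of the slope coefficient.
The slope 1.7853 is pinned down to within about ±0.3687 (one SE) by these data — relative uncertainty 20.7%, i.e. moderately precise.

What SE measures:
- The standard error quantifies the sampling variability of the coefficient estimate
- It is the estimated standard deviation of β̂₁ across hypothetical repeated samples of the same size
- Smaller SE → more precise estimate

Relative precision:
- SE / |β̂₁| = 0.3687 / 1.7853 = 20.7%
- Rule of thumb (under 20%: precise; 20% to under 50%: moderately precise; 50% or more: imprecise) → moderately precise

Link to interval estimation: a confidence interval for β₁ is β̂₁ ± t* × 0.3687, so SE sets the half-width per unit of t*.

What drives SE(β̂₁): larger n (here n = 17) → smaller SE; more residual scatter → larger SE.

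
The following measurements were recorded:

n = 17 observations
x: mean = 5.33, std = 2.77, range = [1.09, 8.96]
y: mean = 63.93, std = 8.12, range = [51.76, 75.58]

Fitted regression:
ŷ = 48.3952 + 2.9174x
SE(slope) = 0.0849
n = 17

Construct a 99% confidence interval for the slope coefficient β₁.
The 99% CI for β₁ is (2.6672, 3.1676)

Confidence interval for the slope:

The 99% CI for β₁ is: β̂₁ ± t*(α/2, n-2) × SE(β̂₁)

Step 1: Find critical t-value
- Confidence level = 0.99
- Degrees of freedom = n - 2 = 17 - 2 = 15
- t*(α/2, 15) = 2.9467

Step 2: Calculate margin of error
Margin = 2.9467 × 0.0849 = 0.2502

Step 3: Construct interval
CI = 2.9174 ± 0.2502
CI = (2.6672, 3.1676)

Interpretation: We are 99% confident that the true slope β₁ lies between 2.6672 and 3.1676.
The interval does not include 0, suggesting a significant linear relationship.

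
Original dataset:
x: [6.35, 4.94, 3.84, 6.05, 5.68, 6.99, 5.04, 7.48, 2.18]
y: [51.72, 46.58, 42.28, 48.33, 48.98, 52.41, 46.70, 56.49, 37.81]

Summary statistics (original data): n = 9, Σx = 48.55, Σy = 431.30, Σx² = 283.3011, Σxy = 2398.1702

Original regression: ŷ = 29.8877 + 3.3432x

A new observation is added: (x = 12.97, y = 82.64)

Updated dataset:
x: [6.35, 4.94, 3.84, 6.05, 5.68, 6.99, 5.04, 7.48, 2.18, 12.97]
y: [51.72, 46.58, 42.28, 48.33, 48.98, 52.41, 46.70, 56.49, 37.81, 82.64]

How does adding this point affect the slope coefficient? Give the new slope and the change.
New slope β₁ = 4.2197 versus 3.3432 before: a change of +0.8765 (+26.2%).

The new point has HIGH LEVERAGE: x = 12.97 is far from the original mean x̄ = 48.55/9 ≈ 5.39 (original range [2.18, 7.48]).

Step 1: Update the sums with the new point (n goes from 9 to 10)
Σx  = 48.55 + 12.97 = 61.52
Σy  = 431.30 + 82.64 = 513.94
Σx² = 283.3011 + 12.97² = 283.3011 + 168.2209 = 451.5220
Σxy = 2398.1702 + 12.97×82.64 = 2398.1702 + 1071.8408 = 3470.0110

Step 2: Recompute the slope with b₁ = (nΣxy − ΣxΣy) / (nΣx² − (Σx)²)
Numerator   = 10×3470.0110 − 61.52×513.94 = 34700.1100 − 31617.5888 = 3082.5212
Denominator = 10×451.5220 − 61.52² = 4515.2200 − 3784.7104 = 730.5096
b₁(new) = 3082.5212 / 730.5096 = 4.2197

(Same formula on the original sums: (9×2398.1702 − 48.55×431.30) / (9×283.3011 − 48.55²) = 643.9168 / 192.6074 = 3.3432, matching the given fit.)

Step 3: Change in slope
Δβ₁ = 4.2197 − 3.3432 = +0.8765
Relative change = +0.8765 / 3.3432 × 100% = +26.2%
→ the slope increases when the point is added.

A high-leverage point only changes the slope if it is off the original line; here y = 82.64 is above the original trend, so the slope increases.
In practice: refit with and without it and report both if conclusions differ; check such a point for data-entry or measurement error.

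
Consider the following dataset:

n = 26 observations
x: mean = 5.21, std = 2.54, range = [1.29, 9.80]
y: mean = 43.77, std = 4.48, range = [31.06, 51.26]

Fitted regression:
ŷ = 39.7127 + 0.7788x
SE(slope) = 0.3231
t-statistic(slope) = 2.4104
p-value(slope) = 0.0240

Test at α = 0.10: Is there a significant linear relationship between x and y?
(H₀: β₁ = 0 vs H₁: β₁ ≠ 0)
p-value = 0.0240 < α = 0.10, so we reject H₀. The relationship is significant.

Hypothesis test for the slope coefficient:

H₀: β₁ = 0 (no linear relationship)
H₁: β₁ ≠ 0 (linear relationship exists)

Test statistic: t = β̂₁ / SE(β̂₁) = 0.7788 / 0.3231 = 2.4104

With df = 24, the two-sided p-value for |t| = 2.4104 is 0.0240.

Decision rule: reject H₀ if p-value < α.
p-value = 0.0240 < α = 0.10 → reject H₀.

Conclusion: the linear association between x and y is significant at the 10% level.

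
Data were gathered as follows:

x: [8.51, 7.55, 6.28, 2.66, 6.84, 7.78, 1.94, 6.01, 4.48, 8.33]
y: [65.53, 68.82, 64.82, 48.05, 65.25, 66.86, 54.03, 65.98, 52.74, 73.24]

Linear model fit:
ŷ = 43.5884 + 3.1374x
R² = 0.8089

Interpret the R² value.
The model explains 80.89% of the variance in y (R² = 0.8089), leaving 19.11% unexplained; the fit is strong.

The coefficient of determination R² is the fraction of the total variation in y that the fitted line accounts for.

Here R² = 0.8089:
- Explained: 80.89% of the variation in y
- Unexplained (residual): 100% − 80.89% = 19.11%
- Rule of thumb (below 0.3 weak; 0.3 to below 0.7 moderate; 0.7 and above strong) → strong

Equivalently, for simple linear regression R² = r², so |r| = √0.8089 ≈ 0.8994.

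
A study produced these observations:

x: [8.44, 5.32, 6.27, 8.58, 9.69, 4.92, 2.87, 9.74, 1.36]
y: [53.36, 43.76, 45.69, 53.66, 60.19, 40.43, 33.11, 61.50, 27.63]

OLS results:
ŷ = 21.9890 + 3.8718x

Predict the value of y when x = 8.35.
ŷ = 54.3185

Plug x = 8.35 into the fitted line:

ŷ = 21.9890 + 3.8718 × 8.35
ŷ = 21.9890 + 32.3295
ŷ = 54.3185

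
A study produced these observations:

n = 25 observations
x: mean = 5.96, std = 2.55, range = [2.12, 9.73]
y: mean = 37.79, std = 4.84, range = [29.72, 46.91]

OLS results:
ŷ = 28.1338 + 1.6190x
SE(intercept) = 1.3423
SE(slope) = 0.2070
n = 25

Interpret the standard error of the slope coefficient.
The slope 1.6190 is pinned down to within about ±0.2070 (one SE) by these data — relative uncertainty 12.8%, i.e. precise.

What SE measures:
- The standard error quantifies the sampling variability of the coefficient estimate
- It is the estimated standard deviation of β̂₁ across hypothetical repeated samples of the same size
- Smaller SE → more precise estimate

Relative precision:
- SE / |β̂₁| = 0.2070 / 1.6190 = 12.8%
- Rule of thumb (under 20%: precise; 20% to under 50%: moderately precise; 50% or more: imprecise) → precise

Link to interval estimation: a confidence interval for β₁ is β̂₁ ± t* × 0.2070, so SE sets the half-width per unit of t*.

What drives SE(β̂₁): larger n (here n = 25) → smaller SE; more residual scatter → larger SE.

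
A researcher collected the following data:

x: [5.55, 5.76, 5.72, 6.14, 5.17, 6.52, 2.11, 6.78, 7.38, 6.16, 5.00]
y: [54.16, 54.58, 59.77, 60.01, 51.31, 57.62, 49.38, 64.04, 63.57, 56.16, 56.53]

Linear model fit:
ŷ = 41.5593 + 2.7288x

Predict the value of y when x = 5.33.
ŷ = 56.1038

To predict y for x = 5.33, substitute into the regression equation:

ŷ = 41.5593 + 2.7288 × 5.33
ŷ = 41.5593 + 14.5445
ŷ = 56.1038

This is the fitted mean response at that x — an individual observation would come with a wider prediction interval.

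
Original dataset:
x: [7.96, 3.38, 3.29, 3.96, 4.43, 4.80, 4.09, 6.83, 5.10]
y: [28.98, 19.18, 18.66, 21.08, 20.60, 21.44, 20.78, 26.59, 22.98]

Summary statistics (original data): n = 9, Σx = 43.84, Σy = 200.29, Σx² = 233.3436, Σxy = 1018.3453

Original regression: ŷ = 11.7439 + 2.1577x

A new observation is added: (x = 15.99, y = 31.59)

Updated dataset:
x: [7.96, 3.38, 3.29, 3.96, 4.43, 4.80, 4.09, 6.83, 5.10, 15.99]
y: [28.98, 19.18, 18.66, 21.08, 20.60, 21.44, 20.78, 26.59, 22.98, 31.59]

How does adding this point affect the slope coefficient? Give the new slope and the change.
New slope β₁ = 1.0387 versus 2.1577 before: a change of -1.1190 (-51.9%).

x = 15.99 lies well outside the original x-range [3.29, 7.96] (x̄ ≈ 4.87), so this observation has high leverage and can move the slope substantially.

Step 1: Update the sums with the new point (n goes from 9 to 10)
Σx  = 43.84 + 15.99 = 59.83
Σy  = 200.29 + 31.59 = 231.88
Σx² = 233.3436 + 15.99² = 233.3436 + 255.6801 = 489.0237
Σxy = 1018.3453 + 15.99×31.59 = 1018.3453 + 505.1241 = 1523.4694

Step 2: Recompute the slope with b₁ = (nΣxy − ΣxΣy) / (nΣx² − (Σx)²)
Numerator   = 10×1523.4694 − 59.83×231.88 = 15234.6940 − 13873.3804 = 1361.3136
Denominator = 10×489.0237 − 59.83² = 4890.2370 − 3579.6289 = 1310.6081
b₁(new) = 1361.3136 / 1310.6081 = 1.0387

(Same formula on the original sums: (9×1018.3453 − 43.84×200.29) / (9×233.3436 − 43.84²) = 384.3941 / 178.1468 = 2.1577, matching the given fit.)

Step 3: Change in slope
Δβ₁ = 1.0387 − 2.1577 = -1.1190
Relative change = -1.1190 / 2.1577 × 100% = -51.9%
→ the slope decreases when the point is added.

A high-leverage point only changes the slope if it is off the original line; here y = 31.59 is below the original trend, so the slope decreases.
In practice: refit with and without it and report both if conclusions differ.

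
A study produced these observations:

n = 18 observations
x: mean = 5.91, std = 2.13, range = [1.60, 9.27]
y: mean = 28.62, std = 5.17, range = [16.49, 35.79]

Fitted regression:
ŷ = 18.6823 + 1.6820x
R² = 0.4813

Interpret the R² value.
The model explains 48.13% of the variance in y (R² = 0.4813), leaving 51.87% unexplained; the fit is moderate.

The coefficient of determination R² is the fraction of the total variation in y that the fitted line accounts for.

Here R² = 0.4813:
- Explained: 48.13% of the variation in y
- Unexplained (residual): 100% − 48.13% = 51.87%
- Rule of thumb (below 0.3 weak; 0.3 to below 0.7 moderate; 0.7 and above strong) → moderate

Note: R² never decreases when predictors are added, so it should not be used alone to compare models of different size.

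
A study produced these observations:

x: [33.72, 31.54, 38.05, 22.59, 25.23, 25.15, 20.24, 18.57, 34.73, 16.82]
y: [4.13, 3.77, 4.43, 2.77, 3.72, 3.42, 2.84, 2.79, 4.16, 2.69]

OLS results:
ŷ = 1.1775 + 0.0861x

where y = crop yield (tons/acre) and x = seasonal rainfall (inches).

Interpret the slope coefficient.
For each additional inch of rainfall, predicted crop yield increases by approximately 0.0861 tons/acre.

The slope coefficient β₁ = 0.0861 represents the marginal effect of rainfall on crop yield.

Interpretation:
- Rainfall up by 1 inch → predicted crop yield increases by 0.0861 tons/acre
- This is a linear approximation: the same per-unit change is assumed across the whole observed x range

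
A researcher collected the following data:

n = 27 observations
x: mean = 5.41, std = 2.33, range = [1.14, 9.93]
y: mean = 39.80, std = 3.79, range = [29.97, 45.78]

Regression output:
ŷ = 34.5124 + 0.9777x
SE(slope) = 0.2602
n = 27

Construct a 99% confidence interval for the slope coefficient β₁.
The 99% CI for β₁ is (0.2524, 1.7030)

Confidence interval for the slope:

The 99% CI for β₁ is: β̂₁ ± t*(α/2, n-2) × SE(β̂₁)

Step 1: Find critical t-value
- Confidence level = 0.99
- Degrees of freedom = n - 2 = 27 - 2 = 25
- t*(α/2, 25) = 2.7874

Step 2: Calculate margin of error
Margin = 2.7874 × 0.2602 = 0.7253

Step 3: Construct interval
CI = 0.9777 ± 0.7253
CI = (0.2524, 1.7030)

Interpretation: each one-unit increase in x is associated with a change in mean y of between 0.2524 and 1.7030, with 99% confidence.
The interval does not include 0, suggesting a significant linear relationship.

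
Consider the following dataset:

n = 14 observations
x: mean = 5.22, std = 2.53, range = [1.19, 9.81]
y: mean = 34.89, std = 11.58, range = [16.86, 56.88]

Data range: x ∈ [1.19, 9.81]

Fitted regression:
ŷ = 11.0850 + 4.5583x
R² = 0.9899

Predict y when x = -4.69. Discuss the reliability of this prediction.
The equation gives ŷ = -10.2934; however x = -4.69 is 5.88 units below the observed range, so this extrapolated value should not be trusted.

Prediction calculation:
ŷ = 11.0850 + 4.5583 × (-4.69)
ŷ = -10.2934

Reliability:
- Data range: x ∈ [1.19, 9.81]
- Prediction point: x = -4.69 is 5.88 units below the observed range → this is EXTRAPOLATION, not interpolation

Why that matters here:
- Real relationships often flatten, saturate, or turn nonlinear at extremes
- R² describes fit only over the sampled x values; it says nothing about behaviour beyond them

The R² = 0.9899 only validates the fit within [1.19, 9.81]; treat ŷ = -10.2934 with caution.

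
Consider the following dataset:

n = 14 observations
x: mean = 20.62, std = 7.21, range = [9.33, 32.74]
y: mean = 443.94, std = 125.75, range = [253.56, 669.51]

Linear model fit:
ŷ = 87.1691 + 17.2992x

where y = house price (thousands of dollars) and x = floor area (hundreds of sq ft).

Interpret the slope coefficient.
On average, house price is about 17.2992 thousand dollars higher for every extra hundred sq ft of floor area.

The slope β₁ = 17.2992 gives the rate at which the fitted house price changes with floor area.

Interpretation:
- Floor area up by 1 hundred sq ft → predicted house price increases by 17.2992 thousand dollars
- The effect is assumed constant over the observed range of x (linearity)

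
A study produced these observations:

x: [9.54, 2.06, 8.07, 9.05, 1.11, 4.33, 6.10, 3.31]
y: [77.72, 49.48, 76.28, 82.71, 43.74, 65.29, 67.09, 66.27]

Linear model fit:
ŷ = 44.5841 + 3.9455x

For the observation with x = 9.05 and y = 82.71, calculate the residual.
Residual = 2.4191

The residual is the difference between the actual value and the predicted value:

Residual = y - ŷ

Step 1: Calculate predicted value
ŷ = 44.5841 + 3.9455 × 9.05
ŷ = 80.2909

Step 2: Calculate residual
Residual = 82.71 - 80.2909
Residual = 2.4191

Sign check: y > ŷ, so the point is above the line and the fit underestimates here.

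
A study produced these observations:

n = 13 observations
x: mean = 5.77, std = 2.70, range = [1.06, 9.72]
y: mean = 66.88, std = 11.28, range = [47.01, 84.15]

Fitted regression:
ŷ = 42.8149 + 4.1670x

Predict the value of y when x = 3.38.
ŷ = 56.8994

To predict y for x = 3.38, substitute into the regression equation:

ŷ = 42.8149 + 4.1670 × 3.38
ŷ = 42.8149 + 14.0845
ŷ = 56.8994

This is a point prediction; actual observations scatter around it by roughly the residual standard deviation.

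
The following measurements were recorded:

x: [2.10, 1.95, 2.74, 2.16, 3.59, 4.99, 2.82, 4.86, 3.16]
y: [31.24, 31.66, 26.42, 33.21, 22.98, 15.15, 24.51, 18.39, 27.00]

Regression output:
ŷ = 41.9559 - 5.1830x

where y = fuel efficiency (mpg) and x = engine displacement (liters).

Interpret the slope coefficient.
An increase of one liter in engine displacement is associated with a 5.1830 mpg decrease in predicted fuel efficiency.

β₁ = -5.1830 is the change in predicted fuel efficiency (mpg) per additional liter of engine displacement.

Interpretation:
- Engine displacement up by 1 liter → predicted fuel efficiency decreases by 5.1830 mpg
- The effect is assumed constant over the observed range of x (linearity)

The intercept β₀ = 41.9559 is the predicted fuel efficiency when engine displacement = 0; since the smallest observed x is 1.95, this is an extrapolation and mainly anchors the line.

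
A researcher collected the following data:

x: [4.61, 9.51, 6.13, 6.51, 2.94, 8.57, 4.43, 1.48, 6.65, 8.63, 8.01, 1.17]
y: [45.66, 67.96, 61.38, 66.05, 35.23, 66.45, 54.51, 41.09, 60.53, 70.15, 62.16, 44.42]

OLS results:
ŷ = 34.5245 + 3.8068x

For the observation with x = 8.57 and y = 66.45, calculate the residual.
Residual = -0.6988

The residual is the difference between the actual value and the predicted value:

Residual = y - ŷ

Step 1: Calculate predicted value
ŷ = 34.5245 + 3.8068 × 8.57
ŷ = 67.1488

Step 2: Calculate residual
Residual = 66.45 - 67.1488
Residual = -0.6988

The residual is negative, so the observed y = 66.45 sits below the regression line (the line overestimates it by 0.6988).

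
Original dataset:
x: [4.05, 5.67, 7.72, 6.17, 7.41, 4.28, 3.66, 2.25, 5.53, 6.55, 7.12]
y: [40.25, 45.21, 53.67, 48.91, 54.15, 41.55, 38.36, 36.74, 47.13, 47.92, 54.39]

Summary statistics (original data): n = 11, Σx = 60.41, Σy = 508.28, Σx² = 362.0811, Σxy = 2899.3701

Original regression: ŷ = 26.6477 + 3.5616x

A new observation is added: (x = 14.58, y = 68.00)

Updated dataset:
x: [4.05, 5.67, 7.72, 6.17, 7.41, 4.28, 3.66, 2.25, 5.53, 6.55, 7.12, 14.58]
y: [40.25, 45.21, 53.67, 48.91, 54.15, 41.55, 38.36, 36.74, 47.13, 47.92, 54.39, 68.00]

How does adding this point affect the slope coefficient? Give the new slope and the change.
New slope β₁ = 2.7307 versus 3.5616 before: a change of -0.8309 (-23.3%).

x = 14.58 lies well outside the original x-range [2.25, 7.72] (x̄ ≈ 5.49), so this observation has high leverage and can move the slope substantially.

Step 1: Update the sums with the new point (n goes from 11 to 12)
Σx  = 60.41 + 14.58 = 74.99
Σy  = 508.28 + 68.00 = 576.28
Σx² = 362.0811 + 14.58² = 362.0811 + 212.5764 = 574.6575
Σxy = 2899.3701 + 14.58×68.00 = 2899.3701 + 991.4400 = 3890.8101

Step 2: Recompute the slope with b₁ = (nΣxy − ΣxΣy) / (nΣx² − (Σx)²)
Numerator   = 12×3890.8101 − 74.99×576.28 = 46689.7212 − 43215.2372 = 3474.4840
Denominator = 12×574.6575 − 74.99² = 6895.8900 − 5623.5001 = 1272.3899
b₁(new) = 3474.4840 / 1272.3899 = 2.7307

(Same formula on the original sums: (11×2899.3701 − 60.41×508.28) / (11×362.0811 − 60.41²) = 1187.8763 / 333.5240 = 3.5616, matching the given fit.)

Step 3: Change in slope
Δβ₁ = 2.7307 − 3.5616 = -0.8309
Relative change = -0.8309 / 3.5616 × 100% = -23.3%
→ the slope decreases when the point is added.

Because the point sits below the extension of the original line at a high-leverage x, it tilts the fit down.
In practice: examine leverage (hᵢ) and Cook's distance rather than deleting it automatically; investigate whether it comes from the same population as the rest of the sample.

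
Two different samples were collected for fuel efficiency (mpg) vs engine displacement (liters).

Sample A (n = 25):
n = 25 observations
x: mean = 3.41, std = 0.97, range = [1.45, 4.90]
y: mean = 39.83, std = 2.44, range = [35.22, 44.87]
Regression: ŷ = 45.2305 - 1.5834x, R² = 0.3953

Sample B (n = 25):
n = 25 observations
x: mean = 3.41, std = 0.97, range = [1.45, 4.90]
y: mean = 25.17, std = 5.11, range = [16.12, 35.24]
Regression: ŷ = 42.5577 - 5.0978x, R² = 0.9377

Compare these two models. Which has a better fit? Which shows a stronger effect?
Model B has the better fit (R² = 0.9377 vs 0.3953). Model B shows the stronger effect (|β₁| = 5.0978 vs 1.5834).

Model Comparison:

Goodness of fit (R²):
- Model A: R² = 0.3953 → 39.53% of variance in fuel efficiency explained
- Model B: R² = 0.9377 → 93.77% of variance in fuel efficiency explained
- 0.9377 > 0.3953 → Model B has the better fit

Which has the larger per-liter effect? (|β₁|)
- Model A: β₁ = -1.5834 → predicted fuel efficiency falls 1.5834 mpg per additional liter of engine displacement
- Model B: β₁ = -5.0978 → predicted fuel efficiency falls 5.0978 mpg per additional liter of engine displacement
- |-1.5834| < |-5.0978| → Model B shows the stronger marginal effect

Notes:
- A steeper slope doesn't make a better model if the scatter around the line is large.
- A better fit (higher R²) doesn't necessarily mean a more important relationship.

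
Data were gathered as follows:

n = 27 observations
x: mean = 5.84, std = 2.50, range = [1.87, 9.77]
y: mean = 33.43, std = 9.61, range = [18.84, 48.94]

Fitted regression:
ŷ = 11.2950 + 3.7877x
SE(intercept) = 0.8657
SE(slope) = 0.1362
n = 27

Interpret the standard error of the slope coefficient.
SE(slope) = 0.1362 measures the uncertainty in the estimated slope. The coefficient is estimated precisely (SE/|β̂₁| = 3.6%).

SE(β̂₁) = 0.1362 says: if we drew many samples of n = 27 from the same population and refit each time, the fitted slopes would scatter with a standard deviation of roughly 0.1362 around the true β₁.

Relative precision:
- SE / |β̂₁| = 0.1362 / 3.7877 = 3.6%
- Rule of thumb (under 20%: precise; 20% to under 50%: moderately precise; 50% or more: imprecise) → precise

Link to interval estimation: a confidence interval for β₁ is β̂₁ ± t* × 0.1362, so SE sets the half-width per unit of t*.

What drives SE(β̂₁): more residual scatter → larger SE.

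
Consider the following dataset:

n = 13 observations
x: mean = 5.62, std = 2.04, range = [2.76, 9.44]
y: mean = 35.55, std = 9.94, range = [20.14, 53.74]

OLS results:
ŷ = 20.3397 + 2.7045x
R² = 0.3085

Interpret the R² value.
R² = 0.3085 means 30.85% of the variation in y is explained by the linear relationship with x. This indicates a moderate fit.

R² (coefficient of determination) measures the proportion of variance in y explained by the regression model.

Here R² = 0.3085:
- Explained: 30.85% of the variation in y
- Unexplained (residual): 100% − 30.85% = 69.15%
- Rule of thumb (below 0.3 weak; 0.3 to below 0.7 moderate; 0.7 and above strong) → moderate

Equivalently, for simple linear regression R² = r², so |r| = √0.3085 ≈ 0.5554.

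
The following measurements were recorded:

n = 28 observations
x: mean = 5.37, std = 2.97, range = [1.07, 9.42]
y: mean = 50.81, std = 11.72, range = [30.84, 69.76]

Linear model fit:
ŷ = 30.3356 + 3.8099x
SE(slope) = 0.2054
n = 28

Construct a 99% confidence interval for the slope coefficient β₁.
The 99% CI for β₁ is (3.2392, 4.3806)

Confidence interval for the slope:

The 99% CI for β₁ is: β̂₁ ± t*(α/2, n-2) × SE(β̂₁)

Step 1: Find critical t-value
- Confidence level = 0.99
- Degrees of freedom = n - 2 = 28 - 2 = 26
- t*(α/2, 26) = 2.7787

Step 2: Calculate margin of error
Margin = 2.7787 × 0.2054 = 0.5707

Step 3: Construct interval
CI = 3.8099 ± 0.5707
CI = (3.2392, 4.3806)

Interpretation: each one-unit increase in x is associated with a change in mean y of between 3.2392 and 4.3806, with 99% confidence.
The interval does not include 0, suggesting a significant linear relationship.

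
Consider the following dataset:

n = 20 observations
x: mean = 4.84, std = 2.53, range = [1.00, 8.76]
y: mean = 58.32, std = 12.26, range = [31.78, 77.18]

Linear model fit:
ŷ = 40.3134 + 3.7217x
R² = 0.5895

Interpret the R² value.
R² = 0.5895 means 58.95% of the variation in y is explained by the linear relationship with x. This indicates a moderate fit.

R² = 1 − SS_res/SS_tot compares the residual scatter to the total scatter of y about its mean.

Here R² = 0.5895:
- Explained: 58.95% of the variation in y
- Unexplained (residual): 100% − 58.95% = 41.05%
- Rule of thumb (below 0.3 weak; 0.3 to below 0.7 moderate; 0.7 and above strong) → moderate

Note: R² never decreases when predictors are added, so it should not be used alone to compare models of different size.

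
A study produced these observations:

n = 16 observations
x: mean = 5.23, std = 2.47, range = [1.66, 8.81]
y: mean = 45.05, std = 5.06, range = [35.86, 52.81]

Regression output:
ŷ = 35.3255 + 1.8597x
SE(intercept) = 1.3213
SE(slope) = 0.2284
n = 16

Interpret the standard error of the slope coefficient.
The slope 1.8597 is pinned down to within about ±0.2284 (one SE) by these data — relative uncertainty 12.3%, i.e. precise.

What SE measures:
- The standard error quantifies the sampling variability of the coefficient estimate
- It is the estimated standard deviation of β̂₁ across hypothetical repeated samples of the same size
- Smaller SE → more precise estimate

Relative precision:
- SE / |β̂₁| = 0.2284 / 1.8597 = 12.3%
- Rule of thumb (under 20%: precise; 20% to under 50%: moderately precise; 50% or more: imprecise) → precise

Link to interval estimation: a confidence interval for β₁ is β̂₁ ± t* × 0.2284, so SE sets the half-width per unit of t*.

What drives SE(β̂₁): larger n (here n = 16) → smaller SE; wider spread of x values → smaller SE; more residual scatter → larger SE.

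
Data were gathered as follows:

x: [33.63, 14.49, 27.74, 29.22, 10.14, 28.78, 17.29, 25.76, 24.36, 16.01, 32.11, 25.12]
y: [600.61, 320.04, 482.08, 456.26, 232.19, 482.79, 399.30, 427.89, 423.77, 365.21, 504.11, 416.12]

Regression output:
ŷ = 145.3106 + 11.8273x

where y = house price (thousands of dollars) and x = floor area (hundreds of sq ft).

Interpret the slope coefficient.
On average, house price is about 11.8273 thousand dollars higher for every extra hundred sq ft of floor area.

β₁ = 11.8273 is the change in predicted house price (thousand dollars) per additional hundred sq ft of floor area.

Interpretation:
- Floor area up by 1 hundred sq ft → predicted house price increases by 11.8273 thousand dollars
- The effect is assumed constant over the observed range of x (linearity)

The intercept β₀ = 145.3106 is the predicted house price when floor area = 0; since the smallest observed x is 10.14, this is an extrapolation and mainly anchors the line.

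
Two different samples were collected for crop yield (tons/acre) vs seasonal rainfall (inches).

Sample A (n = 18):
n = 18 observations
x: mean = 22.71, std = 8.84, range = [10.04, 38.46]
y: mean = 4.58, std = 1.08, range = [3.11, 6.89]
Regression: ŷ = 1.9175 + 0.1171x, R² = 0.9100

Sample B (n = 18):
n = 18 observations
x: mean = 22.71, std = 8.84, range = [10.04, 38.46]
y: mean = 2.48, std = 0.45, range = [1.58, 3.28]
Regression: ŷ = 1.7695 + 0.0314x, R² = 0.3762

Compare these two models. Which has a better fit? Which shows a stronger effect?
Model A has the better fit (R² = 0.9100 vs 0.3762). Model A shows the stronger effect (|β₁| = 0.1171 vs 0.0314).

Model Comparison:

Fit — compare R²:
- Model A: R² = 0.9100 → 91.00% of variance in crop yield explained
- Model B: R² = 0.3762 → 37.62% of variance in crop yield explained
- 0.9100 > 0.3762 → Model A has the better fit

Effect size (slope magnitude):
- Model A: β₁ = 0.1171 → predicted crop yield rises 0.1171 tons/acre per additional inch of rainfall
- Model B: β₁ = 0.0314 → predicted crop yield rises 0.0314 tons/acre per additional inch of rainfall
- |0.1171| > |0.0314| → Model A shows the stronger marginal effect

Notes:
- R² measures how tightly points cluster around the line; β₁ measures how steep the line is — they answer different questions.
- The two samples could reflect different populations, time periods, or measurement quality.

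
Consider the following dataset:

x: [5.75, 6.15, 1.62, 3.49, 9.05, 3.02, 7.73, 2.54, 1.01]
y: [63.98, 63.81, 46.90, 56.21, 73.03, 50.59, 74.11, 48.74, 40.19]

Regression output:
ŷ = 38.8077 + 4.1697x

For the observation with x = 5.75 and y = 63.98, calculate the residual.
Residual = 1.1965

The residual is the difference between the actual value and the predicted value:

Residual = y - ŷ

Step 1: Calculate predicted value
ŷ = 38.8077 + 4.1697 × 5.75
ŷ = 62.7835

Step 2: Calculate residual
Residual = 63.98 - 62.7835
Residual = 1.1965

Interpretation: the model underestimates the actual value by 1.1965 at this point (positive residual → observation lies above the fitted line).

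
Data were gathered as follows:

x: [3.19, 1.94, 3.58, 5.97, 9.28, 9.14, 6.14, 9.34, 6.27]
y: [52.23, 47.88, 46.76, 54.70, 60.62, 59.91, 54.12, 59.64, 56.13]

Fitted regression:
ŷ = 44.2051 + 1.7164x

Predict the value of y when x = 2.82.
ŷ = 49.0453

Plug x = 2.82 into the fitted line:

ŷ = 44.2051 + 1.7164 × 2.82
ŷ = 44.2051 + 4.8402
ŷ = 49.0453

This is the fitted mean response at that x — an individual observation would come with a wider prediction interval.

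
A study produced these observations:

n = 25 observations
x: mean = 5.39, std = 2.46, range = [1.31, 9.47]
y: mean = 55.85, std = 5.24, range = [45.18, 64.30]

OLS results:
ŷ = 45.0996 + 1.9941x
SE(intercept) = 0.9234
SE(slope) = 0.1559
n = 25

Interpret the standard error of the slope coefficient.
The slope 1.9941 is pinned down to within about ±0.1559 (one SE) by these data — relative uncertainty 7.8%, i.e. precise.

SE(β̂₁) = s / √Sxx, where s is the residual standard deviation and Sxx = Σ(x − x̄)². It is the yardstick for how far β̂₁ = 1.9941 could plausibly be from the true slope.

Relative precision:
- SE / |β̂₁| = 0.1559 / 1.9941 = 7.8%
- Rule of thumb (under 20%: precise; 20% to under 50%: moderately precise; 50% or more: imprecise) → precise

Link to the t-test: t = β̂₁ / SE(β̂₁) = 1.9941 / 0.1559 = 12.7909, the statistic for H₀: β₁ = 0.

What drives SE(β̂₁): wider spread of x values → smaller SE.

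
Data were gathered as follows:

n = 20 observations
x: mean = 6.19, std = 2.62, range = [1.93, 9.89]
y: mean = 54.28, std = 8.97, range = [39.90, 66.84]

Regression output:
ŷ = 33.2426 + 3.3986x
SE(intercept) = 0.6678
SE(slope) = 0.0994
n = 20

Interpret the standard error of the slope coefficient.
SE(β̂₁) = 0.0994 is the estimated standard deviation of the slope estimate across repeated samples; relative to β̂₁ = 3.3986 that is 2.9%, a precise estimate.

SE(β̂₁) = s / √Sxx, where s is the residual standard deviation and Sxx = Σ(x − x̄)². It is the yardstick for how far β̂₁ = 3.3986 could plausibly be from the true slope.

Relative precision:
- SE / |β̂₁| = 0.0994 / 3.3986 = 2.9%
- Rule of thumb (under 20%: precise; 20% to under 50%: moderately precise; 50% or more: imprecise) → precise

Link to interval estimation: a confidence interval for β₁ is β̂₁ ± t* × 0.0994, so SE sets the half-width per unit of t*.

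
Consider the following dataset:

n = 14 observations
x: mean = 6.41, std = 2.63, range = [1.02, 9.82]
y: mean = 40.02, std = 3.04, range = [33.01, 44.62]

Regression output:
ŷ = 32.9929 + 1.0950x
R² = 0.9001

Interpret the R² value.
R² = 0.9001 means 90.01% of the variation in y is explained by the linear relationship with x. This indicates a strong fit.

R² = 1 − SS_res/SS_tot compares the residual scatter to the total scatter of y about its mean.

Here R² = 0.9001:
- Explained: 90.01% of the variation in y
- Unexplained (residual): 100% − 90.01% = 9.99%
- Rule of thumb (below 0.3 weak; 0.3 to below 0.7 moderate; 0.7 and above strong) → strong

Note: R² never decreases when predictors are added, so it should not be used alone to compare models of different size.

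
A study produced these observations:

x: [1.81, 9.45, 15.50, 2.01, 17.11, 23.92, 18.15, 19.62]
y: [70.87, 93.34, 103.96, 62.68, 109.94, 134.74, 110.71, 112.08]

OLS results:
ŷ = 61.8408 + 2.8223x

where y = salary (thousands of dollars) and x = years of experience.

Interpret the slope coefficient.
An increase of one year in experience is associated with a 2.8223 thousand dollars increase in predicted salary.

β₁ = 2.8223 is the change in predicted salary (thousand dollars) per additional year of experience.

Interpretation:
- Experience up by 1 year → predicted salary increases by 2.8223 thousand dollars
- The effect is assumed constant over the observed range of x (linearity)
- The sign (+) gives the direction; the magnitude 2.8223 gives the size of the effect per year

(β₀ = 61.8408 is the fitted value at x = 0 and is not part of the slope interpretation.)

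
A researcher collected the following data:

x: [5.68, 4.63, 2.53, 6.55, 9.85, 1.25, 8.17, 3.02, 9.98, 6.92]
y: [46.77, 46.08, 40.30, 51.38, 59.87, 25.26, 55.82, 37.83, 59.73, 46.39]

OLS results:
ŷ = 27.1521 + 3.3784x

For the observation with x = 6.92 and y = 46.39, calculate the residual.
Residual = -4.1406

The residual is the difference between the actual value and the predicted value:

Residual = y - ŷ

Step 1: Calculate predicted value
ŷ = 27.1521 + 3.3784 × 6.92
ŷ = 50.5306

Step 2: Calculate residual
Residual = 46.39 - 50.5306
Residual = -4.1406

Interpretation: the model overestimates the actual value by 4.1406 at this point (negative residual → observation lies below the fitted line).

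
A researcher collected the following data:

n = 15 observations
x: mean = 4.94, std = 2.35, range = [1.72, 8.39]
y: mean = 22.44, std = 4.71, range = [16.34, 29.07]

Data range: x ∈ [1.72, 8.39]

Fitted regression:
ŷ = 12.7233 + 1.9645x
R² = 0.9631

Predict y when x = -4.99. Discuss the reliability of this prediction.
The equation gives ŷ = 2.9204; however x = -4.99 is 6.71 units below the observed range, so this extrapolated value should not be trusted.

Prediction calculation:
ŷ = 12.7233 + 1.9645 × (-4.99)
ŷ = 2.9204

Reliability:
- Data range: x ∈ [1.72, 8.39]
- Prediction point: x = -4.99 is 6.71 units below the observed range → this is EXTRAPOLATION, not interpolation

Why that matters here:
- The standard error of prediction grows with (x − x̄)², and x = -4.99 is far from x̄ = 4.94
- Real relationships often flatten, saturate, or turn nonlinear at extremes
- R² describes fit only over the sampled x values; it says nothing about behaviour beyond them

The R² = 0.9631 only validates the fit within [1.72, 8.39]; treat ŷ = 2.9204 with caution.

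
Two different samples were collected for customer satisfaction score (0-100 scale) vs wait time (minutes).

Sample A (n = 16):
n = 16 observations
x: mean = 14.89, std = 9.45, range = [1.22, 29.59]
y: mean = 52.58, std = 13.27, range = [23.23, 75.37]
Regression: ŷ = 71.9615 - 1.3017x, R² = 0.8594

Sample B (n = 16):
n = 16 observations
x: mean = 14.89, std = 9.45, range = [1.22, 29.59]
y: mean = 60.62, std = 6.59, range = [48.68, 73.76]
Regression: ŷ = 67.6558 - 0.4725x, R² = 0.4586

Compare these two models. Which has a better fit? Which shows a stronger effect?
Model A has the better fit (R² = 0.8594 vs 0.4586). Model A shows the stronger effect (|β₁| = 1.3017 vs 0.4725).

Model Comparison:

Fit — compare R²:
- Model A: R² = 0.8594 → 85.94% of variance in satisfaction score explained
- Model B: R² = 0.4586 → 45.86% of variance in satisfaction score explained
- 0.8594 > 0.4586 → Model A has the better fit

Which has the larger per-minute effect? (|β₁|)
- Model A: β₁ = -1.3017 → predicted satisfaction score falls 1.3017 points per additional minute of wait time
- Model B: β₁ = -0.4725 → predicted satisfaction score falls 0.4725 points per additional minute of wait time
- |-1.3017| > |-0.4725| → Model A shows the stronger marginal effect

Note: The two samples could reflect different populations, time periods, or measurement quality.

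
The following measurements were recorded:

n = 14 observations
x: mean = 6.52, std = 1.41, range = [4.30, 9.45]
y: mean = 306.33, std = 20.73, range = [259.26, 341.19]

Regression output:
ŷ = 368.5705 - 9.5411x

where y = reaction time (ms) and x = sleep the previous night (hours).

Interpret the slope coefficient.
An increase of one hour in sleep is associated with a 9.5411 ms decrease in predicted reaction time.

The slope coefficient β₁ = -9.5411 represents the marginal effect of sleep on reaction time.

Interpretation:
- Sleep up by 1 hour → predicted reaction time decreases by 9.5411 ms
- This is a linear approximation: the same per-unit change is assumed across the whole observed x range
- The slope describes association in these data, not necessarily a causal effect

The intercept β₀ = 368.5705 is the predicted reaction time when sleep = 0; since the smallest observed x is 4.30, this is an extrapolation and mainly anchors the line.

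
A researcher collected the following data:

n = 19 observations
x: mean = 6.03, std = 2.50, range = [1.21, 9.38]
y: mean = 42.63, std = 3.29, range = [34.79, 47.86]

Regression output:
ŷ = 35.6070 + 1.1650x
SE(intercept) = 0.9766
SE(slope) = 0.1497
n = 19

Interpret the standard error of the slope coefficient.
SE(slope) = 0.1497 measures the uncertainty in the estimated slope. The coefficient is estimated precisely (SE/|β̂₁| = 12.8%).

SE(β̂₁) = s / √Sxx, where s is the residual standard deviation and Sxx = Σ(x − x̄)². It is the yardstick for how far β̂₁ = 1.1650 could plausibly be from the true slope.

Relative precision:
- SE / |β̂₁| = 0.1497 / 1.1650 = 12.8%
- Rule of thumb (under 20%: precise; 20% to under 50%: moderately precise; 50% or more: imprecise) → precise

Link to the t-test: t = β̂₁ / SE(β̂₁) = 1.1650 / 0.1497 = 7.7822, the statistic for H₀: β₁ = 0.

What drives SE(β̂₁): larger n (here n = 19) → smaller SE.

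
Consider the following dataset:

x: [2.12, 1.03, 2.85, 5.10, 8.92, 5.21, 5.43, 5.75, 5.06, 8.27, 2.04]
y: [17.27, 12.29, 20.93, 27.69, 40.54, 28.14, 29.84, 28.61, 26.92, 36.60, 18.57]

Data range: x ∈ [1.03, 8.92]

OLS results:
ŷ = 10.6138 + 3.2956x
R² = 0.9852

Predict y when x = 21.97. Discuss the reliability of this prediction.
ŷ = 83.0181 (extrapolation — x = 21.97 lies outside [1.03, 8.92], so reliability is low).

Prediction calculation:
ŷ = 10.6138 + 3.2956 × 21.97
ŷ = 83.0181

Reliability:
- Data range: x ∈ [1.03, 8.92]
- Prediction point: x = 21.97 is 13.05 units above the observed range → this is EXTRAPOLATION, not interpolation

Why that matters here:
- Real relationships often flatten, saturate, or turn nonlinear at extremes
- The standard error of prediction grows with (x − x̄)², and x = 21.97 is far from x̄ = 4.71

A defensible statement: 'if the linear trend continued to x = 21.97, y would be about 83.0181' — the premise is untested.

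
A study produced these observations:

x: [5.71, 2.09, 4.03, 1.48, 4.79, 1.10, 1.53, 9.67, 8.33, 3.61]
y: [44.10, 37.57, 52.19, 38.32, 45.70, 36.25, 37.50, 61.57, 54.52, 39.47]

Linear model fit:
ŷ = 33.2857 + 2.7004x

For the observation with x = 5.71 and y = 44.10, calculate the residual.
Residual = -4.6050

The residual is the difference between the actual value and the predicted value:

Residual = y - ŷ

Step 1: Calculate predicted value
ŷ = 33.2857 + 2.7004 × 5.71
ŷ = 48.7050

Step 2: Calculate residual
Residual = 44.10 - 48.7050
Residual = -4.6050

The residual is negative, so the observed y = 44.10 sits below the regression line (the line overestimates it by 4.6050).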